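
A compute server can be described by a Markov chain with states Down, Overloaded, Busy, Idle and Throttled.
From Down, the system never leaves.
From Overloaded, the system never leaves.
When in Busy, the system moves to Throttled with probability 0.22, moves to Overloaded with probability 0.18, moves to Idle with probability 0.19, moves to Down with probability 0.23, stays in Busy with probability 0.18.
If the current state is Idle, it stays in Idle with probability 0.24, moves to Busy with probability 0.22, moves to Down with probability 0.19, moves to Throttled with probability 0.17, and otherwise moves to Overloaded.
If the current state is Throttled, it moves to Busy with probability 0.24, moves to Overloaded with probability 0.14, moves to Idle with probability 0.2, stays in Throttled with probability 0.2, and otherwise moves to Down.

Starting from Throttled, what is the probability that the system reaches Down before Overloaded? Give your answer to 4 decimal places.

Let h(s) be the probability of absorption at Down starting from transient state s. Then h(Down) = 1 and h(Overloaded) = 0. By first-step analysis:
h(Busy) = 0.23·1 + 0.18·0 + 0.18·h(Busy) + 0.19·h(Idle) + 0.22·h(Throttled)
h(Idle) = 0.19·1 + 0.18·0 + 0.22·h(Busy) + 0.24·h(Idle) + 0.17·h(Throttled)
h(Throttled) = 0.22·1 + 0.14·0 + 0.24·h(Busy) + 0.2·h(Idle) + 0.2·h(Throttled)
Solving: h(Busy) = 0.5614, h(Idle) = 0.5420, h(Throttled) = 0.5789.
Starting from Throttled, the probability is 0.5789.

0.5789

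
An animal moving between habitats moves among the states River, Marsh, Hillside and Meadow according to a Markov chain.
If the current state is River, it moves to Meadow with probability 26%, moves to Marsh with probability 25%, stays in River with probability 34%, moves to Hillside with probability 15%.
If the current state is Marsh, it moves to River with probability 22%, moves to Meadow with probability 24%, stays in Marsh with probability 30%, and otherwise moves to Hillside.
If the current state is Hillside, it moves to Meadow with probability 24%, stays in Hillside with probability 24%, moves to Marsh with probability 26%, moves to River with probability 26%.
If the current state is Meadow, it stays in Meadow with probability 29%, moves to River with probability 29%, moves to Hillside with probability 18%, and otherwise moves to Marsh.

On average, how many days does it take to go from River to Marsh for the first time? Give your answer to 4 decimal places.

4.0146

Let t(s) be the expected number of days to first reach Marsh from state s, with t(Marsh) = 0. Conditioning on the first day:
t(River) = 1 + 0.34·t(River) + 0.15·t(Hillside) + 0.26·t(Meadow)
t(Hillside) = 1 + 0.26·t(River) + 0.24·t(Hillside) + 0.24·t(Meadow)
t(Meadow) = 1 + 0.29·t(River) + 0.18·t(Hillside) + 0.29·t(Meadow)
Solving: t(River) = 4.0146, t(Hillside) = 3.9696, t(Meadow) = 4.0546.
Expected days from River to Marsh: 4.0146.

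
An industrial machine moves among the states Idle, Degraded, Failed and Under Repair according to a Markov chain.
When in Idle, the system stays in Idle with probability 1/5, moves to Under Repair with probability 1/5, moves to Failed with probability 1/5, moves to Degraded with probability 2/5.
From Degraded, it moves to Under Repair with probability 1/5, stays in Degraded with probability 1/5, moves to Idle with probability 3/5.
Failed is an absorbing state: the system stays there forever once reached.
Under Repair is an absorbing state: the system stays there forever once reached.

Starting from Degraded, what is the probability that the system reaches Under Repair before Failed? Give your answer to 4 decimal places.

Let h(s) be the probability of absorption at Under Repair starting from transient state s. Then h(Under Repair) = 1 and h(Failed) = 0. By first-step analysis:
h(Idle) = 0.2·h(Idle) + 0.4·h(Degraded) + 0.2·0 + 0.2·1
h(Degraded) = 0.6·h(Idle) + 0.2·h(Degraded) + 0.2·1
Solving: h(Idle) = 0.6000, h(Degraded) = 0.7000.
Starting from Degraded, the probability is 0.7000.

0.7000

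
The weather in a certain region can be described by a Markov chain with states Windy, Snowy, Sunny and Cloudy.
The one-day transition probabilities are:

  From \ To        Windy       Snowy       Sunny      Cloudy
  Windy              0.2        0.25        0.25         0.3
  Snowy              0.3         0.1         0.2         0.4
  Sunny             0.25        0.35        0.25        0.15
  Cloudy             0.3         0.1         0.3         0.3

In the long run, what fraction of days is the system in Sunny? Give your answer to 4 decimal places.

0.2540

Let the stationary distribution be π with π = πP and π_1 + π_2 + π_3 + π_4 = 1.
π_1 = 0.2·π_1 + 0.3·π_2 + 0.25·π_3 + 0.3·π_4
π_2 = 0.25·π_1 + 0.1·π_2 + 0.35·π_3 + 0.1·π_4
π_3 = 0.25·π_1 + 0.2·π_2 + 0.25·π_3 + 0.3·π_4
Solving with the normalization constraint gives π = (0.2612, 0.2027, 0.2540, 0.2822).
So the stationary probability of Sunny is 0.2540.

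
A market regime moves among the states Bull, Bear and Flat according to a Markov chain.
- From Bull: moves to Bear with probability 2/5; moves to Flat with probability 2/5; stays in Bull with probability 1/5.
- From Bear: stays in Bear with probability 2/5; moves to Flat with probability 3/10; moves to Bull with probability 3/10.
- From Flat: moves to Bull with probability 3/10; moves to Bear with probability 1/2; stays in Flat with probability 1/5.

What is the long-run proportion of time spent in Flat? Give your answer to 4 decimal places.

Let the stationary distribution be π with π = πP and π_1 + π_2 + π_3 = 1.
π_1 = 0.2·π_1 + 0.3·π_2 + 0.3·π_3
π_2 = 0.4·π_1 + 0.4·π_2 + 0.5·π_3
Solving with the normalization constraint gives π = (0.2727, 0.4298, 0.2975).
So the stationary probability of Flat is 0.2975.

0.2975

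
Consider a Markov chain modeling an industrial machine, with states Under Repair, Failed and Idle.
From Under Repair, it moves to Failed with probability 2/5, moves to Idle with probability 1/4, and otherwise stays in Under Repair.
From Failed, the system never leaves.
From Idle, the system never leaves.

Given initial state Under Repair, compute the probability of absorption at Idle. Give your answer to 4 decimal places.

Let h(s) be the probability of absorption at Idle starting from transient state s. Then h(Idle) = 1 and h(Failed) = 0. By first-step analysis:
h(Under Repair) = 0.35·h(Under Repair) + 0.4·0 + 0.25·1
Solving: h(Under Repair) = 0.3846.
Starting from Under Repair, the probability is 0.3846.

0.3846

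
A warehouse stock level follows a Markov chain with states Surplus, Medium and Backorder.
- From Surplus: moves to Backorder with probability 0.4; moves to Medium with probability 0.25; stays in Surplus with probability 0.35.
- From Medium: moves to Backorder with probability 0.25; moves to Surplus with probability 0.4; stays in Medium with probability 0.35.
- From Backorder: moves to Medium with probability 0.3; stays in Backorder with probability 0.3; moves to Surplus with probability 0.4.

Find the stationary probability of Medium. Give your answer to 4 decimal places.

Let the stationary distribution be π with π = πP and π_1 + π_2 + π_3 = 1.
π_1 = 0.35·π_1 + 0.4·π_2 + 0.4·π_3
π_2 = 0.25·π_1 + 0.35·π_2 + 0.3·π_3
Solving with the normalization constraint gives π = (0.3810, 0.2957, 0.3233).
So the stationary probability of Medium is 0.2957.

0.2957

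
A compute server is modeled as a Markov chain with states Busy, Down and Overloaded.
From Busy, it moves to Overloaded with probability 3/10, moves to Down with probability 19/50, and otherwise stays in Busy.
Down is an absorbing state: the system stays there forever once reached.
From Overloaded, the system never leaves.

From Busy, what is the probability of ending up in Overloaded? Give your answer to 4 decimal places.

Let h(s) be the probability of absorption at Overloaded starting from transient state s. Then h(Overloaded) = 1 and h(Down) = 0. By first-step analysis:
h(Busy) = 0.32·h(Busy) + 0.38·0 + 0.3·1
Solving: h(Busy) = 0.4412.
Starting from Busy, the probability is 0.4412.

0.4412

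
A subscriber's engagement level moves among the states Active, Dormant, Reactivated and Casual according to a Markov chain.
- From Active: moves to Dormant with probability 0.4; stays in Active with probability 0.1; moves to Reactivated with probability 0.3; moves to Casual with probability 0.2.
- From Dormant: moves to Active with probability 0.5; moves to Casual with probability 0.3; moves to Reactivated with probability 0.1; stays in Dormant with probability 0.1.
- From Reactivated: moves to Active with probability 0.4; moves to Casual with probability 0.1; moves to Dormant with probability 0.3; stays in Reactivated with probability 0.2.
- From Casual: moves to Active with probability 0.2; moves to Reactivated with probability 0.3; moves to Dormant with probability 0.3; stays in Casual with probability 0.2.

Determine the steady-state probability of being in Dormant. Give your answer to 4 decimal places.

0.2748

Let the stationary distribution be π with π = πP and π_1 + π_2 + π_3 + π_4 = 1.
π_1 = 0.1·π_1 + 0.5·π_2 + 0.4·π_3 + 0.2·π_4
π_2 = 0.4·π_1 + 0.1·π_2 + 0.3·π_3 + 0.3·π_4
π_3 = 0.3·π_1 + 0.1·π_2 + 0.2·π_3 + 0.3·π_4
Solving with the normalization constraint gives π = (0.2973, 0.2748, 0.2228, 0.2052).
So the stationary probability of Dormant is 0.2748.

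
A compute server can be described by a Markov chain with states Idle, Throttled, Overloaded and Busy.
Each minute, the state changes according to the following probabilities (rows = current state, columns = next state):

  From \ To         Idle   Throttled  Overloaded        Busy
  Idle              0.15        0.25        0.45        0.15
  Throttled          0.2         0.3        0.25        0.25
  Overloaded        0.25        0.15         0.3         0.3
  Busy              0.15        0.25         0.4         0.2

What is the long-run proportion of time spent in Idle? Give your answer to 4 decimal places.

0.1955

Let the stationary distribution be π with π = πP and π_1 + π_2 + π_3 + π_4 = 1.
π_1 = 0.15·π_1 + 0.2·π_2 + 0.25·π_3 + 0.15·π_4
π_2 = 0.25·π_1 + 0.3·π_2 + 0.15·π_3 + 0.25·π_4
π_3 = 0.45·π_1 + 0.25·π_2 + 0.3·π_3 + 0.4·π_4
Solving with the normalization constraint gives π = (0.1955, 0.2272, 0.3415, 0.2357).
So the stationary probability of Idle is 0.1955.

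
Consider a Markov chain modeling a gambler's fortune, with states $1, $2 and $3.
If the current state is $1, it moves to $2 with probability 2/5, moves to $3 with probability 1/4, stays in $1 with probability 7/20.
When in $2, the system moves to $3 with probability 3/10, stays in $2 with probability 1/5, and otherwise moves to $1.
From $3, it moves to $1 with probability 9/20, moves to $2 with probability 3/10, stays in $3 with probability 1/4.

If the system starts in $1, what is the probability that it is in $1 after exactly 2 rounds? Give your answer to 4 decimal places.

0.4350

Sum over the intermediate state after 1 round:
P = P($1→$1)·P($1→$1) + P($1→$2)·P($2→$1) + P($1→$3)·P($3→$1)
  = 0.35×0.35 + 0.4×0.5 + 0.25×0.45
  = 0.1225 + 0.2000 + 0.1125 = 0.4350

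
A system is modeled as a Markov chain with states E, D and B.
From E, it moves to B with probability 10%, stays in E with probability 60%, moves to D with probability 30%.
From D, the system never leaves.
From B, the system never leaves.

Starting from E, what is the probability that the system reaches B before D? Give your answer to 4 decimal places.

Let h(s) be the probability of absorption at B starting from transient state s. Then h(B) = 1 and h(D) = 0. By first-step analysis:
h(E) = 0.6·h(E) + 0.3·0 + 0.1·1
Solving: h(E) = 0.2500.
Starting from E, the probability is 0.2500.

0.2500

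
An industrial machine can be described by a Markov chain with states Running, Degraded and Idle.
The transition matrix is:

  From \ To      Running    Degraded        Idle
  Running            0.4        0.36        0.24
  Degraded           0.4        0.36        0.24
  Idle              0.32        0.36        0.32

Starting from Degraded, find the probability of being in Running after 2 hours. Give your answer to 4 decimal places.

0.3808

Sum over the intermediate state after 1 hour:
P = P(Degraded→Running)·P(Running→Running) + P(Degraded→Degraded)·P(Degraded→Running) + P(Degraded→Idle)·P(Idle→Running)
  = 0.4×0.4 + 0.36×0.4 + 0.24×0.32
  = 0.1600 + 0.1440 + 0.0768 = 0.3808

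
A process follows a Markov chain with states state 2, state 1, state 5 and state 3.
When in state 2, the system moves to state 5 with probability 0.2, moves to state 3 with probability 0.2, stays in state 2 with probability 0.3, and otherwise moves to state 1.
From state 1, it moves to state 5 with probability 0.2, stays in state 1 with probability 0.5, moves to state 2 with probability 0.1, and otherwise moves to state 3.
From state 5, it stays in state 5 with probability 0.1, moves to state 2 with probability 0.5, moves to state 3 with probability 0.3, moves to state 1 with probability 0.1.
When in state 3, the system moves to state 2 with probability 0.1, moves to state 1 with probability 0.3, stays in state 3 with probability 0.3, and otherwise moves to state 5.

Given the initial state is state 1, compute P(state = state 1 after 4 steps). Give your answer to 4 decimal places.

0.3256

Propagate the distribution vector 4 steps from state 1.
After 0 steps: (0.0000, 1.0000, 0.0000, 0.0000)
After 1 step: (0.1000, 0.5000, 0.2000, 0.2000)
After 2 steps: (0.2000, 0.3600, 0.2000, 0.2400)
After 3 steps: (0.2200, 0.3320, 0.2040, 0.2440)
After 4 steps: (0.2256, 0.3256, 0.2040, 0.2448)
P(in state 1 after 4 steps) = 0.3256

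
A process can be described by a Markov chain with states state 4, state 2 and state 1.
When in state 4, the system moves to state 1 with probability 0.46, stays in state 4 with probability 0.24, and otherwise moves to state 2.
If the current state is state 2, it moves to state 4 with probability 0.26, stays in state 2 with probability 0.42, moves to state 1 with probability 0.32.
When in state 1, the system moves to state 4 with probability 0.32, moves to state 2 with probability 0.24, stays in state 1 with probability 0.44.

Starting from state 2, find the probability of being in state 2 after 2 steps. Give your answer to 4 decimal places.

0.3312

Sum over the intermediate state after 1 step:
P = P(state 2→state 4)·P(state 4→state 2) + P(state 2→state 2)·P(state 2→state 2) + P(state 2→state 1)·P(state 1→state 2)
  = 0.26×0.3 + 0.42×0.42 + 0.32×0.24
  = 0.0780 + 0.1764 + 0.0768 = 0.3312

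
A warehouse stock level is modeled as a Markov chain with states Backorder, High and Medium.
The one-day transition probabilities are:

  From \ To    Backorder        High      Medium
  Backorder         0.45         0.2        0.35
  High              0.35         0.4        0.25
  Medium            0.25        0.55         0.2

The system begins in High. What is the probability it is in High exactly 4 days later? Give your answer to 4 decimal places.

0.3691

Propagate the distribution vector 4 days from High.
After 0 days: (0.0000, 1.0000, 0.0000)
After 1 day: (0.3500, 0.4000, 0.2500)
After 2 days: (0.3600, 0.3675, 0.2725)
After 3 days: (0.3588, 0.3689, 0.2724)
After 4 days: (0.3586, 0.3691, 0.2723)
P(in High after 4 days) = 0.3691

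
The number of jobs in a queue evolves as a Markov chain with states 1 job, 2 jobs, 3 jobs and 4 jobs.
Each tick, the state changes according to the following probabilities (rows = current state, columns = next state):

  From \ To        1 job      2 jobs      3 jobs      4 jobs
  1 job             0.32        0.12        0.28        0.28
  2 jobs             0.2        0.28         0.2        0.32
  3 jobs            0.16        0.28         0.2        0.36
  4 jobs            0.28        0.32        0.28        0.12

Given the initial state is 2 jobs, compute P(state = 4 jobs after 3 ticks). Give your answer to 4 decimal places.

0.2688

Propagate the distribution vector 3 ticks from 2 jobs.
After 0 ticks: (0.0000, 1.0000, 0.0000, 0.0000)
After 1 tick: (0.2000, 0.2800, 0.2000, 0.3200)
After 2 ticks: (0.2416, 0.2608, 0.2416, 0.2560)
After 3 ticks: (0.2398, 0.2516, 0.2398, 0.2688)
P(in 4 jobs after 3 ticks) = 0.2688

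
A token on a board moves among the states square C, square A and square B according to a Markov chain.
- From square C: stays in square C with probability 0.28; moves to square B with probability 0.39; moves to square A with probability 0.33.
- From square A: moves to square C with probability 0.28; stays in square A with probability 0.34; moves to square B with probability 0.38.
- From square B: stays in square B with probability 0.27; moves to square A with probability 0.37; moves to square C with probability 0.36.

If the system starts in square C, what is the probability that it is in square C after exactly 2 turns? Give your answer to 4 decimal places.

Sum over the intermediate state after 1 turn:
P = P(square C→square C)·P(square C→square C) + P(square C→square A)·P(square A→square C) + P(square C→square B)·P(square B→square C)
  = 0.28×0.28 + 0.33×0.28 + 0.39×0.36
  = 0.0784 + 0.0924 + 0.1404 = 0.3112

0.3112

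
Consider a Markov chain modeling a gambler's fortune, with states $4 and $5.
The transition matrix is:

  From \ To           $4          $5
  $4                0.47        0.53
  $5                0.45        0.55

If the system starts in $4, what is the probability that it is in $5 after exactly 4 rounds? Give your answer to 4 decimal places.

Propagate the distribution vector 4 rounds from $4.
After 0 rounds: (1.0000, 0.0000)
After 1 round: (0.4700, 0.5300)
After 2 rounds: (0.4594, 0.5406)
After 3 rounds: (0.4592, 0.5408)
After 4 rounds: (0.4592, 0.5408)
P(in $5 after 4 rounds) = 0.5408

0.5408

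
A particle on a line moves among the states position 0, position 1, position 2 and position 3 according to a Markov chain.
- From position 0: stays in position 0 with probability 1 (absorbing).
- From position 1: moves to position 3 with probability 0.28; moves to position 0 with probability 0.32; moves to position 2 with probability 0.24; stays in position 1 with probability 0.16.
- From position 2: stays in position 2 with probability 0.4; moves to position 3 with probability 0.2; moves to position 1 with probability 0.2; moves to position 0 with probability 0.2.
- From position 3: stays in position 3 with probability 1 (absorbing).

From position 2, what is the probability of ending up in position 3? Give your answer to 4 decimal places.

Let h(s) be the probability of absorption at position 3 starting from transient state s. Then h(position 3) = 1 and h(position 0) = 0. By first-step analysis:
h(position 1) = 0.32·0 + 0.16·h(position 1) + 0.24·h(position 2) + 0.28·1
h(position 2) = 0.2·0 + 0.2·h(position 1) + 0.4·h(position 2) + 0.2·1
Solving: h(position 1) = 0.4737, h(position 2) = 0.4912.
Starting from position 2, the probability is 0.4912.

0.4912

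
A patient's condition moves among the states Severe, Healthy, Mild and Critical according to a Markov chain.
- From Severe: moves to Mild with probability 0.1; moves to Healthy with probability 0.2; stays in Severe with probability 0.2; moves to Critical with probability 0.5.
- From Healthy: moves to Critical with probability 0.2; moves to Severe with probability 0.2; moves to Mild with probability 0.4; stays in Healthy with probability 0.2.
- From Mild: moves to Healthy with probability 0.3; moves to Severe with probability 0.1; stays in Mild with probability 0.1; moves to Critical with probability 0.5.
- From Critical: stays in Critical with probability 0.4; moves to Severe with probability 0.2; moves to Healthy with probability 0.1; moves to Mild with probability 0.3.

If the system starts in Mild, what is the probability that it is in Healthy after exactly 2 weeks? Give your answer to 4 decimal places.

0.1600

Propagate the distribution vector 2 weeks from Mild.
After 0 weeks: (0.0000, 0.0000, 1.0000, 0.0000)
After 1 week: (0.1000, 0.3000, 0.1000, 0.5000)
After 2 weeks: (0.1900, 0.1600, 0.2900, 0.3600)
P(in Healthy after 2 weeks) = 0.1600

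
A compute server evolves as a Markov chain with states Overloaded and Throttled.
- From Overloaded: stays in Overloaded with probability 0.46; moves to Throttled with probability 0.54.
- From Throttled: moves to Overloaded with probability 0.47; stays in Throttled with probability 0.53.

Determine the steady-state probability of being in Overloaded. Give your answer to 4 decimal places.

0.4653

Let the stationary distribution be π with π = πP and π_1 + π_2 = 1.
π_1 = 0.46·π_1 + 0.47·π_2
Solving with the normalization constraint gives π = (0.4653, 0.5347).
So the stationary probability of Overloaded is 0.4653.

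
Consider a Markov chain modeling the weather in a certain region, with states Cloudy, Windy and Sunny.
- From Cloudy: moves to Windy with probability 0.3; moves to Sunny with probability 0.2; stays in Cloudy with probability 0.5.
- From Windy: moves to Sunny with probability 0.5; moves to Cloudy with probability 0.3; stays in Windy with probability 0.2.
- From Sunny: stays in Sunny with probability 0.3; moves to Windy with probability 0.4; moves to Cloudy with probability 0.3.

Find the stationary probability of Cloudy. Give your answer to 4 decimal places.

0.3750

Let the stationary distribution be π with π = πP and π_1 + π_2 + π_3 = 1.
π_1 = 0.5·π_1 + 0.3·π_2 + 0.3·π_3
π_2 = 0.3·π_1 + 0.2·π_2 + 0.4·π_3
Solving with the normalization constraint gives π = (0.3750, 0.3021, 0.3229).
So the stationary probability of Cloudy is 0.3750.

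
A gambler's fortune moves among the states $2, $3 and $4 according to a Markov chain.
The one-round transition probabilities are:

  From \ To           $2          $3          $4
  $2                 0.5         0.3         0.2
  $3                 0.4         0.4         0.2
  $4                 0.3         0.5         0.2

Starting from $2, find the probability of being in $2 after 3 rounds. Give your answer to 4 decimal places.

0.4230

Propagate the distribution vector 3 rounds from $2.
After 0 rounds: (1.0000, 0.0000, 0.0000)
After 1 round: (0.5000, 0.3000, 0.2000)
After 2 rounds: (0.4300, 0.3700, 0.2000)
After 3 rounds: (0.4230, 0.3770, 0.2000)
P(in $2 after 3 rounds) = 0.4230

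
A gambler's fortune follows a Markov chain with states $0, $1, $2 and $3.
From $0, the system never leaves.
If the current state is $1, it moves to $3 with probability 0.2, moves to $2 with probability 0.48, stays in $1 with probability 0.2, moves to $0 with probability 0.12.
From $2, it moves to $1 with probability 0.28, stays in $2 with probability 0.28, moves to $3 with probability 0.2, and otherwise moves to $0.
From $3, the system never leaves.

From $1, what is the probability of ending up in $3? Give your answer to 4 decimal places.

Let h(s) be the probability of absorption at $3 starting from transient state s. Then h($3) = 1 and h($0) = 0. By first-step analysis:
h($1) = 0.12·0 + 0.2·h($1) + 0.48·h($2) + 0.2·1
h($2) = 0.24·0 + 0.28·h($1) + 0.28·h($2) + 0.2·1
Solving: h($1) = 0.5435, h($2) = 0.4891.
Starting from $1, the probability is 0.5435.

0.5435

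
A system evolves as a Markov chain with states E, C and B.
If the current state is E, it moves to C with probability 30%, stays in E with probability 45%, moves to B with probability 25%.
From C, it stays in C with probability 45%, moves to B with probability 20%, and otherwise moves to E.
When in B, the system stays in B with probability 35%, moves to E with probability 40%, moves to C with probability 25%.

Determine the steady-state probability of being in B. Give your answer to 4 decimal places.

Let the stationary distribution be π with π = πP and π_1 + π_2 + π_3 = 1.
π_1 = 0.45·π_1 + 0.35·π_2 + 0.4·π_3
π_2 = 0.3·π_1 + 0.45·π_2 + 0.25·π_3
Solving with the normalization constraint gives π = (0.4033, 0.3377, 0.2590).
So the stationary probability of B is 0.2590.

0.2590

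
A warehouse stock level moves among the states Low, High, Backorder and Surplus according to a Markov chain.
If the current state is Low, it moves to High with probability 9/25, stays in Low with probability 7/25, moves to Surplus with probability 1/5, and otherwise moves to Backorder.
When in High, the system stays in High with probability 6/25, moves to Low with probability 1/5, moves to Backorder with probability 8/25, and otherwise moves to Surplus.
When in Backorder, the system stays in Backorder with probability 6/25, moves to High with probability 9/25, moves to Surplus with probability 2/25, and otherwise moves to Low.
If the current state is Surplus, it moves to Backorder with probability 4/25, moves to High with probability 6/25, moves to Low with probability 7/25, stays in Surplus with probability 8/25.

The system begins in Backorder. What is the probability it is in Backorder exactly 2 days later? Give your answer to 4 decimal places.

Propagate the distribution vector 2 days from Backorder.
After 0 days: (0.0000, 0.0000, 1.0000, 0.0000)
After 1 day: (0.3200, 0.3600, 0.2400, 0.0800)
After 2 days: (0.2608, 0.3072, 0.2368, 0.1952)
P(in Backorder after 2 days) = 0.2368

0.2368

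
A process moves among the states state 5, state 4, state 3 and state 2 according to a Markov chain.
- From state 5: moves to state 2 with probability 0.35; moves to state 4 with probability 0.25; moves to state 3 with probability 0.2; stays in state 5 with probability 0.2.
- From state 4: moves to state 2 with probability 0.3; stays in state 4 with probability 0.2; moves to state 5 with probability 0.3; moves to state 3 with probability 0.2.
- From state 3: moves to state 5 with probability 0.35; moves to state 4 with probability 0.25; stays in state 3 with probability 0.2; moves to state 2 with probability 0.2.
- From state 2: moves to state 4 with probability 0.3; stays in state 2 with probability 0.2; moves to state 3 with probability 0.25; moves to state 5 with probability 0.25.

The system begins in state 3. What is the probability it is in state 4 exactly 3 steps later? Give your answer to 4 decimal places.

Propagate the distribution vector 3 steps from state 3.
After 0 steps: (0.0000, 0.0000, 1.0000, 0.0000)
After 1 step: (0.3500, 0.2500, 0.2000, 0.2000)
After 2 steps: (0.2650, 0.2475, 0.2100, 0.2775)
After 3 steps: (0.2701, 0.2515, 0.2139, 0.2645)
P(in state 4 after 3 steps) = 0.2515

0.2515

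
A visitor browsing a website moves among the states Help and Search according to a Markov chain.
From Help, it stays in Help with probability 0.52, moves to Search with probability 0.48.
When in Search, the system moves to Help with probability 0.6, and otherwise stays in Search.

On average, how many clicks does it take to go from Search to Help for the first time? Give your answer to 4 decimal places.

1.6667

Let t(s) be the expected number of clicks to first reach Help from state s, with t(Help) = 0. Conditioning on the first click:
t(Search) = 1 + 0.4·t(Search)
Solving: t(Search) = 1.6667.
Expected clicks from Search to Help: 1.6667.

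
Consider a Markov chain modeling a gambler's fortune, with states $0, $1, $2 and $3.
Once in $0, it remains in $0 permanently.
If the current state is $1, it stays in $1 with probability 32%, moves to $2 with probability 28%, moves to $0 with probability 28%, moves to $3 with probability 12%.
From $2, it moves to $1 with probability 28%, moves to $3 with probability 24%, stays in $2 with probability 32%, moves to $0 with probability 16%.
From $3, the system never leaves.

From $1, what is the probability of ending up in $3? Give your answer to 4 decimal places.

0.3875

Let h(s) be the probability of absorption at $3 starting from transient state s. Then h($3) = 1 and h($0) = 0. By first-step analysis:
h($1) = 0.28·0 + 0.32·h($1) + 0.28·h($2) + 0.12·1
h($2) = 0.16·0 + 0.28·h($1) + 0.32·h($2) + 0.24·1
Solving: h($1) = 0.3875, h($2) = 0.5125.
Starting from $1, the probability is 0.3875.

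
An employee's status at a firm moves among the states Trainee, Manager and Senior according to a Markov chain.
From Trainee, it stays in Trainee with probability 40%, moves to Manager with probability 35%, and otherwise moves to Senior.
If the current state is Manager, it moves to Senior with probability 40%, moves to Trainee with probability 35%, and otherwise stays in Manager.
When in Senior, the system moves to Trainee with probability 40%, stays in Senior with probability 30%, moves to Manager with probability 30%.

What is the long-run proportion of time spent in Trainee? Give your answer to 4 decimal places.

0.3848

Let the stationary distribution be π with π = πP and π_1 + π_2 + π_3 = 1.
π_1 = 0.4·π_1 + 0.35·π_2 + 0.4·π_3
π_2 = 0.35·π_1 + 0.25·π_2 + 0.3·π_3
Solving with the normalization constraint gives π = (0.3848, 0.3040, 0.3112).
So the stationary probability of Trainee is 0.3848.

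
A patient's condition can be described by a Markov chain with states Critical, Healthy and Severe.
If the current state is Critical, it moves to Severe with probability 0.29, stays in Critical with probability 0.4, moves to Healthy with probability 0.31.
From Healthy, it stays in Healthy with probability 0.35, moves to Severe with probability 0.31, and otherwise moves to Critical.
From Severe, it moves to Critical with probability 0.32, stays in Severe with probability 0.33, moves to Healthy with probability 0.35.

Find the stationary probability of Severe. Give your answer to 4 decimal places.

0.3091

Let the stationary distribution be π with π = πP and π_1 + π_2 + π_3 = 1.
π_1 = 0.4·π_1 + 0.34·π_2 + 0.32·π_3
π_2 = 0.31·π_1 + 0.35·π_2 + 0.35·π_3
Solving with the normalization constraint gives π = (0.3551, 0.3358, 0.3091).
So the stationary probability of Severe is 0.3091.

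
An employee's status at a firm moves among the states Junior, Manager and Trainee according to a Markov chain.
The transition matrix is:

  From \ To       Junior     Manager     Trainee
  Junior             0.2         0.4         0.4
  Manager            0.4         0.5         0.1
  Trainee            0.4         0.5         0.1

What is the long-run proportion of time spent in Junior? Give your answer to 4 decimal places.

0.3333

Let the stationary distribution be π with π = πP and π_1 + π_2 + π_3 = 1.
π_1 = 0.2·π_1 + 0.4·π_2 + 0.4·π_3
π_2 = 0.4·π_1 + 0.5·π_2 + 0.5·π_3
Solving with the normalization constraint gives π = (0.3333, 0.4667, 0.2000).
So the stationary probability of Junior is 0.3333.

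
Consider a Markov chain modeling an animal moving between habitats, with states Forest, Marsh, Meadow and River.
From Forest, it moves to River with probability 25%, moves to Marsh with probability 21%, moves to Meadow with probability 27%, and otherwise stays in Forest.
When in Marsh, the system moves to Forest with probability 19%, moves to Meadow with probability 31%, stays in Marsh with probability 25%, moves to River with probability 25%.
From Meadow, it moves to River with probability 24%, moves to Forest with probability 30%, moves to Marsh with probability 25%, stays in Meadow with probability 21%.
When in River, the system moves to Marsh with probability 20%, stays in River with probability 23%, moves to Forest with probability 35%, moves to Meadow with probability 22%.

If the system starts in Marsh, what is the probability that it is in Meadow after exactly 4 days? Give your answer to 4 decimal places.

0.2518

Propagate the distribution vector 4 days from Marsh.
After 0 days: (0.0000, 1.0000, 0.0000, 0.0000)
After 1 day: (0.1900, 0.2500, 0.3100, 0.2500)
After 2 days: (0.2793, 0.2299, 0.2489, 0.2419)
After 3 days: (0.2784, 0.2267, 0.2522, 0.2427)
After 4 days: (0.2788, 0.2267, 0.2518, 0.2426)
P(in Meadow after 4 days) = 0.2518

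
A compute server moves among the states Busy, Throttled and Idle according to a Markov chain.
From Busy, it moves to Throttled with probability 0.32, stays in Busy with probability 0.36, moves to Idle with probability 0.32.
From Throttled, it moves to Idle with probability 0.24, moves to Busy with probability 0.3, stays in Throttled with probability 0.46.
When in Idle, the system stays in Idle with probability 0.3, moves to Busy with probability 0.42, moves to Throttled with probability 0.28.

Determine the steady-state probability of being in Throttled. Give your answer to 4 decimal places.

0.3588

Let the stationary distribution be π with π = πP and π_1 + π_2 + π_3 = 1.
π_1 = 0.36·π_1 + 0.3·π_2 + 0.42·π_3
π_2 = 0.32·π_1 + 0.46·π_2 + 0.28·π_3
Solving with the normalization constraint gives π = (0.3556, 0.3588, 0.2856).
So the stationary probability of Throttled is 0.3588.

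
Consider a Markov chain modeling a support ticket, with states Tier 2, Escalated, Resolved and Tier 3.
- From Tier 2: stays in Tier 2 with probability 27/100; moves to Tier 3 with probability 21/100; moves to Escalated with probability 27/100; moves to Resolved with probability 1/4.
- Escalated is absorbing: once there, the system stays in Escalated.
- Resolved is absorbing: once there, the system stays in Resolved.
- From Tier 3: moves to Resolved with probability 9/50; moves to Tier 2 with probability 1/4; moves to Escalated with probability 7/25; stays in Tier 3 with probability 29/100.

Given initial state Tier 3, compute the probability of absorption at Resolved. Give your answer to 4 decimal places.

Let h(s) be the probability of absorption at Resolved starting from transient state s. Then h(Resolved) = 1 and h(Escalated) = 0. By first-step analysis:
h(Tier 2) = 0.27·h(Tier 2) + 0.27·0 + 0.25·1 + 0.21·h(Tier 3)
h(Tier 3) = 0.25·h(Tier 2) + 0.28·0 + 0.18·1 + 0.29·h(Tier 3)
Solving: h(Tier 2) = 0.4622, h(Tier 3) = 0.4163.
Starting from Tier 3, the probability is 0.4163.

0.4163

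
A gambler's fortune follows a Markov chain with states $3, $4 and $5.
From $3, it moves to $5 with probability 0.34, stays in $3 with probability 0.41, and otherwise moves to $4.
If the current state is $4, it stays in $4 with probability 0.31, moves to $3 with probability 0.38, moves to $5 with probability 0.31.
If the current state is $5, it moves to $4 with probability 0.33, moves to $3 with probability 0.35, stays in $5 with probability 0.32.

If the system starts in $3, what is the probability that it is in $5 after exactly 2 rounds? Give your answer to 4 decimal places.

Sum over the intermediate state after 1 round:
P = P($3→$3)·P($3→$5) + P($3→$4)·P($4→$5) + P($3→$5)·P($5→$5)
  = 0.41×0.34 + 0.25×0.31 + 0.34×0.32
  = 0.1394 + 0.0775 + 0.1088 = 0.3257

0.3257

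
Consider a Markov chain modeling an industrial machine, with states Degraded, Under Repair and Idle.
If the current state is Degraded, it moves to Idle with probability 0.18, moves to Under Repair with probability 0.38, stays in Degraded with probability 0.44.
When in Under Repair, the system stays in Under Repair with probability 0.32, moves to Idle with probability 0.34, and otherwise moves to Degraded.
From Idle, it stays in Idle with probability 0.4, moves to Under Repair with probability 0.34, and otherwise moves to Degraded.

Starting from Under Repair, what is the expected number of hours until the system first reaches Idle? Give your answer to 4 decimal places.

Let t(s) be the expected number of hours to first reach Idle from state s, with t(Idle) = 0. Conditioning on the first hour:
t(Degraded) = 1 + 0.44·t(Degraded) + 0.38·t(Under Repair)
t(Under Repair) = 1 + 0.34·t(Degraded) + 0.32·t(Under Repair)
Solving: t(Degraded) = 4.2130, t(Under Repair) = 3.5771.
Expected hours from Under Repair to Idle: 3.5771.

3.5771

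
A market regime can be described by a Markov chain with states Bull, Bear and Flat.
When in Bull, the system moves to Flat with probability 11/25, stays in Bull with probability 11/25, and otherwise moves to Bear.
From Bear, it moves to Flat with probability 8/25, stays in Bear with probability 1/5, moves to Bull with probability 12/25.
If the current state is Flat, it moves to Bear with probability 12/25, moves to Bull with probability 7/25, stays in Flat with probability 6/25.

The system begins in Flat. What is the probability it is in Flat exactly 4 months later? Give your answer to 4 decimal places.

Propagate the distribution vector 4 months from Flat.
After 0 months: (0.0000, 0.0000, 1.0000)
After 1 month: (0.2800, 0.4800, 0.2400)
After 2 months: (0.4208, 0.2448, 0.3344)
After 3 months: (0.3963, 0.2600, 0.3437)
After 4 months: (0.3954, 0.2645, 0.3401)
P(in Flat after 4 months) = 0.3401

0.3401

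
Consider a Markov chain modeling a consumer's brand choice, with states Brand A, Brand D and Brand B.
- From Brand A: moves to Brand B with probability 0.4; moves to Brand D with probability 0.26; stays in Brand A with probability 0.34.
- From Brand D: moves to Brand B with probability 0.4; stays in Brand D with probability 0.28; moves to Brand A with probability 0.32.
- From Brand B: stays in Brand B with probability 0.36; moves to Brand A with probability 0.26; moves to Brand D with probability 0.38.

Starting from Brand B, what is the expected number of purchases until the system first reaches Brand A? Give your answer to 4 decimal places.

Let t(s) be the expected number of purchases to first reach Brand A from state s, with t(Brand A) = 0. Conditioning on the first purchase:
t(Brand D) = 1 + 0.28·t(Brand D) + 0.4·t(Brand B)
t(Brand B) = 1 + 0.38·t(Brand D) + 0.36·t(Brand B)
Solving: t(Brand D) = 3.3679, t(Brand B) = 3.5622.
Expected purchases from Brand B to Brand A: 3.5622.

3.5622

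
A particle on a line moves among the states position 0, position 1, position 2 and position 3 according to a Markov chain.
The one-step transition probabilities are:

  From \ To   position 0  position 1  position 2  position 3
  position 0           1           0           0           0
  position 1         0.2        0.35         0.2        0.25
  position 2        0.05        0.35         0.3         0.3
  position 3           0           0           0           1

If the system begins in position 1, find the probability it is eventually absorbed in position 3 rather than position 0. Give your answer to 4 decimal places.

0.6104

Let h(s) be the probability of absorption at position 3 starting from transient state s. Then h(position 3) = 1 and h(position 0) = 0. By first-step analysis:
h(position 1) = 0.2·0 + 0.35·h(position 1) + 0.2·h(position 2) + 0.25·1
h(position 2) = 0.05·0 + 0.35·h(position 1) + 0.3·h(position 2) + 0.3·1
Solving: h(position 1) = 0.6104, h(position 2) = 0.7338.
Starting from position 1, the probability is 0.6104.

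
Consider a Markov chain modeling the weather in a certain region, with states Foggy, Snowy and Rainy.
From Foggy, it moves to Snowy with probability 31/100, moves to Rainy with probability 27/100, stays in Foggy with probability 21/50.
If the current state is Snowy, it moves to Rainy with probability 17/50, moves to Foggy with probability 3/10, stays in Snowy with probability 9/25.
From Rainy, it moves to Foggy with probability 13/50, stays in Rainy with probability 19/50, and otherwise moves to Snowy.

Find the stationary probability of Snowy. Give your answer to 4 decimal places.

Let the stationary distribution be π with π = πP and π_1 + π_2 + π_3 = 1.
π_1 = 0.42·π_1 + 0.3·π_2 + 0.26·π_3
π_2 = 0.31·π_1 + 0.36·π_2 + 0.36·π_3
Solving with the normalization constraint gives π = (0.3259, 0.3437, 0.3304).
So the stationary probability of Snowy is 0.3437.

0.3437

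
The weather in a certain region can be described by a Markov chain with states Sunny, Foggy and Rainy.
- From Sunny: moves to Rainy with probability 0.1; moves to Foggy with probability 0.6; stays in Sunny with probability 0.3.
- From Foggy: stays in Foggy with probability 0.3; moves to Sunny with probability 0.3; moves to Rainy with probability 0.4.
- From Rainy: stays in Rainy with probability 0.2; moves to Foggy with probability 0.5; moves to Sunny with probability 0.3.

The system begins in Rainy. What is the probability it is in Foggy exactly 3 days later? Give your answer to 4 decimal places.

0.4440

Propagate the distribution vector 3 days from Rainy.
After 0 days: (0.0000, 0.0000, 1.0000)
After 1 day: (0.3000, 0.5000, 0.2000)
After 2 days: (0.3000, 0.4300, 0.2700)
After 3 days: (0.3000, 0.4440, 0.2560)
P(in Foggy after 3 days) = 0.4440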